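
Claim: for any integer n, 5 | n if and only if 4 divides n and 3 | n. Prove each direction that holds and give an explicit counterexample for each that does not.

(⇒) This fails: take n = 5. Certainly 5 ∣ 5, but 4 ∤ 5.

(⇐) This fails: take n = 12. Both 4 ∣ 12 and 3 ∣ 12, yet 12 is not a multiple of 5 (since 12 = 2·5 + 2), so 5 ∤ 12.

Both directions fail.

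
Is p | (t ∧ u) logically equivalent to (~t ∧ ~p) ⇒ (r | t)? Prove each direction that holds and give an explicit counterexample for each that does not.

(⇒) holds; (⇐) fails.

Forward direction. Assume the antecedent. If p is true, (~t ∧ ~p) ⇒ (r | t) reduces to true regardless of the other variables. If p is false, the antecedent forces (p = F, t = T, r = F, u = T) or (p = F, t = T, r = T, u = T), and (~t ∧ ~p) ⇒ (r | t) holds there. Either way (~t ∧ ~p) ⇒ (r | t) holds.

Converse. This fails. Under p = F, t = T, r = F, u = F, the left side is false but the right side is true.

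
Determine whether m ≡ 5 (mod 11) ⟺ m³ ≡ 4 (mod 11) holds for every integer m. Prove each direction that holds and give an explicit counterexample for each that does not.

(⟹) Suppose m ≡ 5 (mod 11). Write m = 11j + 5. Then (11j + 5)³ = 1331j³ + 1815j² + 825j + 125 = 11(121j³ + 165j² + 75j + 11) + 4, so m³ ≡ 4 (mod 11).

(⟸) For the converse, argue contrapositively. If m ≢ 5 (mod 11), then m is congruent to one of 0, 1, 2, 3, 4, 6, 7, 8, 9, 10 modulo 11, and these give m³ ≡ 0, 1, 8, 5, 9, 7, 2, 6, 3, 10 respectively — never 4.

Equivalent; both directions hold.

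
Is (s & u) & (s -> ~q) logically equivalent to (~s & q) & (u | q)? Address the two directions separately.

Forward direction. This fails. Under u = T, q = F, s = T, the left side is true but the right side is false.

Converse. This fails. Under u = F, q = T, s = F, the left side is false but the right side is true.

Neither direction holds.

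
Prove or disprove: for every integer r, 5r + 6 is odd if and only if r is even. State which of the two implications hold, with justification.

(→) This fails: r = 5 gives 5r + 6 = 31, which is odd, but 5 is odd, not even.

(←) This also fails: r = 0 is even, but 5r + 6 = 6 is even, not odd.

Both directions fail.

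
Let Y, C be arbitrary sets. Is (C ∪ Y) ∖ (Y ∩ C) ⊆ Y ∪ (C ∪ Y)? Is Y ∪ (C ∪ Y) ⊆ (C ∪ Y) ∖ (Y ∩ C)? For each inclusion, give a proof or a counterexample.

(⊆) Let x ∈ (C ∪ Y) ∖ (Y ∩ C). Then either x ∈ Y and x ∉ C; or x ∈ C and x ∉ Y. In each case x ∈ Y ∪ (C ∪ Y), so (C ∪ Y) ∖ (Y ∩ C) ⊆ Y ∪ (C ∪ Y).

(⊇) This inclusion fails. Take Y = {1}, C = {1}; then 1 ∈ Y ∪ (C ∪ Y) but 1 ∉ (C ∪ Y) ∖ (Y ∩ C).

Only the forward inclusion holds.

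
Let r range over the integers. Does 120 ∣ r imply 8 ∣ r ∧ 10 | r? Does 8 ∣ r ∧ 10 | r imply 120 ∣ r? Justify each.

(⇐) This fails: take r = 40. Both 8 ∣ 40 and 10 ∣ 40, yet 40 is not a multiple of 120 (since 40 = 0·120 + 40), so 120 ∤ 40.

(⇒) If 120 ∣ r, write r = 120q. Since 120 = 15·8, r = 8·(15q), so 8 ∣ r; and since 120 = 12·10, r = 10·(12q), so 10 ∣ r.

Not equivalent: only (⇒) holds.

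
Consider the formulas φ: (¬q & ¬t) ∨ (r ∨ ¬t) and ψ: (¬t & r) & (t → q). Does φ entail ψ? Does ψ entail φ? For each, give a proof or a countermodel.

The forward direction fails; the converse holds.

(⇒) This fails. Under q = F, r = F, t = F, the left side is true but the right side is false.

(⇐) Assume the antecedent. If q is true, the antecedent forces (q = T, r = T, t = F), and (¬q & ¬t) ∨ (r ∨ ¬t) holds there. If q is false, the antecedent forces (q = F, r = T, t = F), and (¬q & ¬t) ∨ (r ∨ ¬t) holds there. Either way (¬q & ¬t) ∨ (r ∨ ¬t) holds.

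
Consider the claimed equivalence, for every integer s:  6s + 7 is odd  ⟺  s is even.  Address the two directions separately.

(⟹) This fails: take s = 3. Then 6s + 7 = 25, which is odd, yet s = 3 is odd, not even.

(⟸) Suppose s is even. Since 6 is even, 6s is even for every s, so 6s + 7 has the same parity as 7, which is odd. Hence 6s + 7 is odd.

Not equivalent: only (⇐) holds.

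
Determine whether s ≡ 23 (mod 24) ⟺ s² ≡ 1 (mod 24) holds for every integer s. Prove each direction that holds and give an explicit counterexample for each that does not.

(⇒) Suppose s ≡ 23 (mod 24). Write s = 24j + 23. Then (24j + 23)² = 576j² + 1104j + 529 = 24(24j² + 46j + 22) + 1, so s² ≡ 1 (mod 24).

(⇐) This fails: take s = 1. Then 1² = 1 ≡ 1 (mod 24), yet 1 ≡ 1 (mod 24), not 23.

Not equivalent: only (⇒) holds.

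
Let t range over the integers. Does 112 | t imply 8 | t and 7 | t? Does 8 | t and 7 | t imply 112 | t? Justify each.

[⇐] This fails: take t = 56. Both 8 ∣ 56 and 7 ∣ 56, yet 56 is not a multiple of 112 (since 56 = 0·112 + 56), so 112 ∤ 56.

[⇒] If 112 ∣ t, write t = 112q. Since 112 = 14·8, t = 8·(14q), so 8 ∣ t; and since 112 = 16·7, t = 7·(16q), so 7 ∣ t.

Not equivalent: only (⇒) holds.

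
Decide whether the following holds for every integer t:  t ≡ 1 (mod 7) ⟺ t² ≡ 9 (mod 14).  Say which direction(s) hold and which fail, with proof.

(⇒) This fails: take t = 1. Then 1 ≡ 1 (mod 7), but 1² = 1 ≡ 1 (mod 14), not 9.

(⇐) This fails: take t = 3. Then 3² = 9 ≡ 9 (mod 14), yet 3 ≡ 3 (mod 7), not 1.

(⇒) fails and (⇐) fails.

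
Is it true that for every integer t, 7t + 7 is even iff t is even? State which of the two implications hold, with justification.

Neither direction holds.

[⇒] This fails: t = 1 gives 7t + 7 = 14, which is even, but 1 is odd, not even.

[⇐] This also fails: t = 0 is even, but 7t + 7 = 7 is odd, not even.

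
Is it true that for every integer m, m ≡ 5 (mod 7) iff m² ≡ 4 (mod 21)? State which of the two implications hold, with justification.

[⇒] This fails: take m = 12. Then 12 ≡ 5 (mod 7), but 12² = 144 ≡ 18 (mod 21), not 4.

[⇐] This fails: take m = 2. Then 2² = 4 ≡ 4 (mod 21), yet 2 ≡ 2 (mod 7), not 5.

Neither direction holds.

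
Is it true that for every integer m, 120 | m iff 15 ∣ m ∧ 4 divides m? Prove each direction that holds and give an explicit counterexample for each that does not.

Not equivalent: only (⇒) holds.

(⟹) If 120 ∣ m, write m = 120q. Since 120 = 8·15, m = 15·(8q), so 15 ∣ m; and since 120 = 30·4, m = 4·(30q), so 4 ∣ m.

(⟸) This fails: take m = 60. Both 15 ∣ 60 and 4 ∣ 60, yet 60 is not a multiple of 120 (since 60 = 0·120 + 60), so 120 ∤ 60.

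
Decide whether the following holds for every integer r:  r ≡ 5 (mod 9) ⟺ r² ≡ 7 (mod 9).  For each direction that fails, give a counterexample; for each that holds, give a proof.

Not equivalent: only (⇒) holds.

(⟹) Suppose r ≡ 5 (mod 9). Write r = 9j + 5. Then (9j + 5)² = 81j² + 90j + 25 = 9(9j² + 10j + 2) + 7, so r² ≡ 7 (mod 9).

(⟸) This fails: take r = 4. Then 4² = 16 ≡ 7 (mod 9), yet 4 ≡ 4 (mod 9), not 5.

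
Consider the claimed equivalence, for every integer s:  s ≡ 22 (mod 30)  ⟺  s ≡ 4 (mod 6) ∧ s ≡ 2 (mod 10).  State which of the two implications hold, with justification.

Both implications hold.

Forward direction. Suppose s ≡ 22 (mod 30); write s = 30j + 22. Since 6 ∣ 30, reducing mod 6 gives s ≡ 22 ≡ 4 (mod 6); since 10 ∣ 30, reducing mod 10 gives s ≡ 22 ≡ 2 (mod 10).

Converse. If s ≡ 4 (mod 6) and s ≡ 2 (mod 10), then by the Chinese remainder theorem s ≡ 22 (mod 30). This is exactly s ≡ 22 (mod 30).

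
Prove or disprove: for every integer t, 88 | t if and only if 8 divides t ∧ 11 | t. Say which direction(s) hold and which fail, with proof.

The biconditional holds.

[⇐] Suppose 8 ∣ t and 11 ∣ t. Any common multiple of 8 and 11 is a multiple of their lcm; here gcd(8, 11) = 1, so lcm(8, 11) = 8·11 = 88, so 88 ∣ t.

[⇒] If 88 ∣ t, write t = 88q. Since 88 = 11·8, t = 8·(11q), so 8 ∣ t; and since 88 = 8·11, t = 11·(8q), so 11 ∣ t.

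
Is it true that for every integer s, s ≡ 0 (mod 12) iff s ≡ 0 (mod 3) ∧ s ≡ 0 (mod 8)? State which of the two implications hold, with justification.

Not equivalent: only (⇐) holds.

Converse. If s ≡ 0 (mod 3) and s ≡ 0 (mod 8), then by the Chinese remainder theorem s ≡ 0 (mod 24). Since 0 ≡ 0 (mod 12) and 12 ∣ 24, we get s ≡ 0 (mod 12).

Forward direction. This fails: s = 12 gives 12 ≡ 0 (mod 12) but 12 ≡ 4 (mod 8), so the conjunction on the right does not hold.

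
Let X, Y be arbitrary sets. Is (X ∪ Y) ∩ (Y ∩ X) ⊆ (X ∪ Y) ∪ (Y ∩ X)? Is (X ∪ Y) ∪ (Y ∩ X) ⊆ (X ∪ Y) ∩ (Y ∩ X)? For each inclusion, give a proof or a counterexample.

The sets are not equal: only the forward inclusion holds.

(⟹) Let x ∈ (X ∪ Y) ∩ (Y ∩ X). Then x ∈ X ∩ Y, from which x ∈ (X ∪ Y) ∪ (Y ∩ X).

(⟸) This inclusion fails. Take X = {1}, Y = ∅; then 1 ∈ (X ∪ Y) ∪ (Y ∩ X) but 1 ∉ (X ∪ Y) ∩ (Y ∩ X).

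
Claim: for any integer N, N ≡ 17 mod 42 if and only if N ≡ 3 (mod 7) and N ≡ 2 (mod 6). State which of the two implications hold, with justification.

[⇒] This fails: N = 17 gives 17 ≡ 17 (mod 42) but 17 ≡ 5 (mod 6), so the conjunction on the right does not hold.

[⇐] This fails: N = 38 satisfies both congruences on the right (38 ≡ 3 mod 7 and 38 ≡ 2 mod 6) yet 38 ≡ 38 (mod 42), not 17.

Both directions fail.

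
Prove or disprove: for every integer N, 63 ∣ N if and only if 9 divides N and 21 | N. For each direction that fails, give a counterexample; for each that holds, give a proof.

Both directions hold.

(⇒) If 63 ∣ N, write N = 63q. Since 63 = 7·9, N = 9·(7q), so 9 ∣ N; and since 63 = 3·21, N = 21·(3q), so 21 ∣ N.

(⇐) Suppose 9 ∣ N and 21 ∣ N. Any common multiple of 9 and 21 is a multiple of their lcm; here lcm(9, 21) = 9·21/gcd(9, 21) = 189/3 = 63, so 63 ∣ N.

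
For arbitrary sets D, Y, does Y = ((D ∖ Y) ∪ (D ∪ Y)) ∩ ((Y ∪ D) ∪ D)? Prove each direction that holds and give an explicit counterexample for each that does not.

(⊆) holds; (⊇) fails.

(⟹) Let x ∈ Y. Then either x ∈ Y and x ∉ D; or x ∈ D ∩ Y. In each case x ∈ ((D ∖ Y) ∪ (D ∪ Y)) ∩ ((Y ∪ D) ∪ D), so Y ⊆ ((D ∖ Y) ∪ (D ∪ Y)) ∩ ((Y ∪ D) ∪ D).

(⟸) This inclusion fails. Take D = {1}, Y = ∅; then 1 ∈ ((D ∖ Y) ∪ (D ∪ Y)) ∩ ((Y ∪ D) ∪ D) but 1 ∉ Y.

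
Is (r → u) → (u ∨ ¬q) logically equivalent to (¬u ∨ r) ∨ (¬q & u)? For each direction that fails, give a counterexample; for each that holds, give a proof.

Forward direction. This fails. Under q = T, u = T, r = F, the left side is true but the right side is false.

Converse. This fails. Under q = T, u = F, r = F, the left side is false but the right side is true.

Both directions fail.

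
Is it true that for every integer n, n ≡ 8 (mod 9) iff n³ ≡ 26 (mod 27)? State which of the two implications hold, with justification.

(⇐) The residues r modulo 27 with r³ ≡ 26 (mod 27) are exactly {8, 17, 26}, and each is ≡ 8 (mod 9).

(⇒) Suppose n ≡ 8 (mod 9). Working modulo 27, n ∈ {8, 17, 26}; for each such r, r³ ≡ 26 (mod 27).

Equivalent; both directions hold.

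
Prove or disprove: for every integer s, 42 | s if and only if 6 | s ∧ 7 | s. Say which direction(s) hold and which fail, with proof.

Both directions hold; the statement is true.

[⇐] Suppose 6 ∣ s and 7 ∣ s. Any common multiple of 6 and 7 is a multiple of their lcm; here gcd(6, 7) = 1, so lcm(6, 7) = 6·7 = 42, so 42 ∣ s.

[⇒] If 42 ∣ s, write s = 42q. Since 42 = 7·6, s = 6·(7q), so 6 ∣ s; and since 42 = 6·7, s = 7·(6q), so 7 ∣ s.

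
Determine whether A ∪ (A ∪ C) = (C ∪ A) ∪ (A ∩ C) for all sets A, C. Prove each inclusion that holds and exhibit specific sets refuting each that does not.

(⊆) Let x ∈ A ∪ (A ∪ C). Then either x ∈ A and x ∉ C; or x ∈ C and x ∉ A; or x ∈ A ∩ C. In each case x ∈ (C ∪ A) ∪ (A ∩ C), so A ∪ (A ∪ C) ⊆ (C ∪ A) ∪ (A ∩ C).

(⊇) Let x ∈ (C ∪ A) ∪ (A ∩ C). Then either x ∈ A and x ∉ C; or x ∈ C and x ∉ A; or x ∈ A ∩ C. In each case x ∈ A ∪ (A ∪ C), so (C ∪ A) ∪ (A ∩ C) ⊆ A ∪ (A ∪ C).

Both inclusions hold; the sets are equal.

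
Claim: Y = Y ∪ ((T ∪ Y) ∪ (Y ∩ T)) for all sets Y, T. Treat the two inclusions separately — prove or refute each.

(⊆) holds; (⊇) fails.

(⟹) Let x ∈ Y. Then either x ∈ Y and x ∉ T; or x ∈ Y ∩ T. In each case x ∈ Y ∪ ((T ∪ Y) ∪ (Y ∩ T)), so Y ⊆ Y ∪ ((T ∪ Y) ∪ (Y ∩ T)).

(⟸) This inclusion fails. Take Y = ∅, T = {1}; then 1 ∈ Y ∪ ((T ∪ Y) ∪ (Y ∩ T)) but 1 ∉ Y.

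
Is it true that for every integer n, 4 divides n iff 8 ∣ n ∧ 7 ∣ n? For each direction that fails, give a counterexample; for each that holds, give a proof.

Only the reverse direction holds.

(⟸) Suppose 8 ∣ n and 7 ∣ n. Any common multiple of 8 and 7 is a multiple of their lcm; here gcd(8, 7) = 1, so lcm(8, 7) = 8·7 = 56, so 56 ∣ n. Since 4 ∣ 56, it follows that 4 ∣ n.

(⟹) This fails: take n = 4. Certainly 4 ∣ 4, but 8 ∤ 4.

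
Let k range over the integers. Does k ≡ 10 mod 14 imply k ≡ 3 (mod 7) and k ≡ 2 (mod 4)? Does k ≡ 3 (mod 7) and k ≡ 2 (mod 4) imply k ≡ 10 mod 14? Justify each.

[⇒] This fails: k = 24 gives 24 ≡ 10 (mod 14) but 24 ≡ 0 (mod 4), so the conjunction on the right does not hold.

[⇐] Conversely, if k ≡ 3 (mod 7) and k ≡ 2 (mod 4), then by the Chinese remainder theorem k ≡ 10 (mod 28). Since 10 ≡ 10 (mod 14) and 14 ∣ 28, we get k ≡ 10 (mod 14).

Only the reverse direction holds.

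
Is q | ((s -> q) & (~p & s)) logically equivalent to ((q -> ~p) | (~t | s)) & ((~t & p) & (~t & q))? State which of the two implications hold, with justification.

(⟹) This fails. Under q = T, t = F, p = F, s = F, the left side is true but the right side is false.

(⟸) Assume the antecedent. If q is true, q | ((s -> q) & (~p & s)) reduces to true regardless of the other variables. If q is false, the antecedent cannot hold. Either way q | ((s -> q) & (~p & s)) holds.

The forward direction fails; the converse holds.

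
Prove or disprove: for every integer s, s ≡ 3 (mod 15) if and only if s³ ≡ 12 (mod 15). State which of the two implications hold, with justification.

(⇒) Suppose s ≡ 3 (mod 15). Write s = 15j + 3. Then (15j + 3)³ = 3375j³ + 2025j² + 405j + 27 = 15(225j³ + 135j² + 27j + 1) + 12, so s³ ≡ 12 (mod 15).

(⇐) Conversely, suppose s³ ≡ 12 (mod 15). The only residue r in {0, …, 14} with r³ ≡ 12 (mod 15) is r = 3, so s ≡ 3 (mod 15).

Both directions hold; the statement is true.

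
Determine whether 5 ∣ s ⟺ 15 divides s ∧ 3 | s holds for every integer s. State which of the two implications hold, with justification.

Only the reverse direction holds.

(⟹) This fails: take s = 5. Certainly 5 ∣ 5, but 15 ∤ 5.

(⟸) Suppose 15 ∣ s and 3 ∣ s. Any common multiple of 15 and 3 is a multiple of their lcm; here lcm(15, 3) = 15·3/gcd(15, 3) = 45/3 = 15, so 15 ∣ s. Since 5 ∣ 15, it follows that 5 ∣ s.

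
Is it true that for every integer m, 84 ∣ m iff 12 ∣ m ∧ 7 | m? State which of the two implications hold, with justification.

Both directions hold; the statement is true.

(⇐) Suppose 12 ∣ m and 7 ∣ m. Any common multiple of 12 and 7 is a multiple of their lcm; here gcd(12, 7) = 1, so lcm(12, 7) = 12·7 = 84, so 84 ∣ m.

(⇒) If 84 ∣ m, write m = 84q. Since 84 = 7·12, m = 12·(7q), so 12 ∣ m; and since 84 = 12·7, m = 7·(12q), so 7 ∣ m.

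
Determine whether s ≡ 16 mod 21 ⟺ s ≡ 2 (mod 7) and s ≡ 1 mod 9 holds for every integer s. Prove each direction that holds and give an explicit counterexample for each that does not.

Only the reverse direction holds.

(⟸) If s ≡ 2 (mod 7) and s ≡ 1 (mod 9), then by the Chinese remainder theorem s ≡ 37 (mod 63). Since 37 ≡ 16 (mod 21) and 21 ∣ 63, we get s ≡ 16 (mod 21).

(⟹) This fails: s = 16 gives 16 ≡ 16 (mod 21) but 16 ≡ 7 (mod 9), so the conjunction on the right does not hold.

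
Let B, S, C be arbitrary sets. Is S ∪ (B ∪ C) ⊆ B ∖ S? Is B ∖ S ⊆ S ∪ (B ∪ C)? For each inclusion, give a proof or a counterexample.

(⟸) Let x ∈ B ∖ S. Then either x ∈ B and x ∉ S, C; or x ∈ B ∩ C and x ∉ S. In each case x ∈ S ∪ (B ∪ C), so B ∖ S ⊆ S ∪ (B ∪ C).

(⟹) This inclusion fails. Take B = ∅, S = {1}, C = ∅; then 1 ∈ S ∪ (B ∪ C) but 1 ∉ B ∖ S.

The sets are not equal: only the reverse inclusion holds.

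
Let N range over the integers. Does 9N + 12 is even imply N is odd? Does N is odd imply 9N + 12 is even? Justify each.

Forward direction. This fails: N = 6 gives 9N + 12 = 66, which is even, but 6 is even, not odd.

Converse. This also fails: N = 5 is odd, but 9N + 12 = 57 is odd, not even.

Neither direction holds.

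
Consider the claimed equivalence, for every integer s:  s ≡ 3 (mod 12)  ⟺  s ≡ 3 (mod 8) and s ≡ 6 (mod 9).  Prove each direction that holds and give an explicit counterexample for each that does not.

The forward direction fails; the converse holds.

(⟸) If s ≡ 3 (mod 8) and s ≡ 6 (mod 9), then by the Chinese remainder theorem s ≡ 51 (mod 72). Since 51 ≡ 3 (mod 12) and 12 ∣ 72, we get s ≡ 3 (mod 12).

(⟹) This fails: s = 3 gives 3 ≡ 3 (mod 12) but 3 ≡ 3 (mod 9), so the conjunction on the right does not hold.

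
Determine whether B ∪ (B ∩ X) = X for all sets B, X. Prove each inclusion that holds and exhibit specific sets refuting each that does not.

Forward inclusion. This inclusion fails. Take B = {1}, X = ∅; then 1 ∈ B ∪ (B ∩ X) but 1 ∉ X.

Reverse inclusion. This inclusion fails. Take B = ∅, X = {1}; then 1 ∈ X but 1 ∉ B ∪ (B ∩ X).

Neither inclusion holds.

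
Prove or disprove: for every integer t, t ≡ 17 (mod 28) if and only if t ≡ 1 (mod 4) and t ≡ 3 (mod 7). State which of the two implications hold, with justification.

(⇒) Suppose t ≡ 17 (mod 28); write t = 28j + 17. Since 4 ∣ 28, reducing mod 4 gives t ≡ 17 ≡ 1 (mod 4); since 7 ∣ 28, reducing mod 7 gives t ≡ 17 ≡ 3 (mod 7).

(⇐) Conversely, if t ≡ 1 (mod 4) and t ≡ 3 (mod 7), then by the Chinese remainder theorem t ≡ 17 (mod 28). This is exactly t ≡ 17 (mod 28).

Both implications hold.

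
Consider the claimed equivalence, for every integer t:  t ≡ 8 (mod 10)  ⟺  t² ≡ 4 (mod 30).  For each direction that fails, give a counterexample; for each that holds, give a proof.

Both directions fail.

(→) This fails: take t = 18. Then 18 ≡ 8 (mod 10), but 18² = 324 ≡ 24 (mod 30), not 4.

(←) This fails: take t = 2. Then 2² = 4 ≡ 4 (mod 30), yet 2 ≡ 2 (mod 10), not 8.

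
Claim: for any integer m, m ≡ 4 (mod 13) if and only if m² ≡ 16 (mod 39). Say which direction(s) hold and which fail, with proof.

(⇒) This fails: take m = 30. Then 30 ≡ 4 (mod 13), but 30² = 900 ≡ 3 (mod 39), not 16.

(⇐) This fails: take m = 22. Then 22² = 484 ≡ 16 (mod 39), yet 22 ≡ 9 (mod 13), not 4.

(⇒) fails and (⇐) fails.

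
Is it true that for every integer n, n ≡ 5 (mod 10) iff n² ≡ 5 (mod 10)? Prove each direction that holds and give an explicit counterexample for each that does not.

Both implications hold.

(⟸) Suppose n² ≡ 5 (mod 10). The only residue r in {0, …, 9} with r² ≡ 5 (mod 10) is r = 5, so n ≡ 5 (mod 10).

(⟹) Suppose n ≡ 5 (mod 10). Write n = 10j + 5. Then (10j + 5)² = 100j² + 100j + 25 = 10(10j² + 10j + 2) + 5, so n² ≡ 5 (mod 10).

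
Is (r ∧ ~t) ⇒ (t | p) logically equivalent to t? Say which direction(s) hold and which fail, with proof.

Only the reverse direction holds.

Converse. Assume the antecedent. If p is true, (r ∧ ~t) ⇒ (t | p) reduces to true regardless of the other variables. If p is false, the antecedent forces (p = F, t = T, r = F) or (p = F, t = T, r = T), and (r ∧ ~t) ⇒ (t | p) holds there. Either way (r ∧ ~t) ⇒ (t | p) holds.

Forward direction. This fails. Under p = F, t = F, r = F, the left side is true but the right side is false.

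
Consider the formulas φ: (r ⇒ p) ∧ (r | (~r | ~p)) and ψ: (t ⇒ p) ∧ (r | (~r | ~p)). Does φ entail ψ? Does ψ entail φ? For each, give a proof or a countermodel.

(⇒) fails and (⇐) fails.

(⇒) This fails. Under p = F, t = T, r = F, the left side is true but the right side is false.

(⇐) This fails. Under p = F, t = F, r = T, the left side is false but the right side is true.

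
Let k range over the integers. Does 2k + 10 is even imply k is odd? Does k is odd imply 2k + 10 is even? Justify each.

(→) This fails: take k = 4. Then 2k + 10 = 18, which is even, yet k = 4 is even, not odd.

(←) Suppose k is odd. Since 2 is even, 2k is even for every k, so 2k + 10 has the same parity as 10, which is even. Hence 2k + 10 is even.

The forward direction fails; the converse holds.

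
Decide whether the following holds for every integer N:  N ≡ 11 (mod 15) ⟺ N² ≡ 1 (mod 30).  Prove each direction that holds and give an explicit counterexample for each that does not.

(⟹) This fails: take N = 26. Then 26 ≡ 11 (mod 15), but 26² = 676 ≡ 16 (mod 30), not 1.

(⟸) This fails: take N = 1. Then 1² = 1 ≡ 1 (mod 30), yet 1 ≡ 1 (mod 15), not 11.

(⇒) fails and (⇐) fails.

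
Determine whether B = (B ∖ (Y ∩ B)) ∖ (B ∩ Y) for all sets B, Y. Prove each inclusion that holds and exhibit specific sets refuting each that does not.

(⟹) This inclusion fails. Take B = {1}, Y = {1}; then 1 ∈ B but 1 ∉ (B ∖ (Y ∩ B)) ∖ (B ∩ Y).

(⟸) Let x ∈ (B ∖ (Y ∩ B)) ∖ (B ∩ Y). Then x ∈ B and x ∉ Y, from which x ∈ B.

(⊆) fails; (⊇) holds.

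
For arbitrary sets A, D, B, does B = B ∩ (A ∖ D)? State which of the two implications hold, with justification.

Only the reverse inclusion holds.

(⊆) This inclusion fails. Take A = ∅, D = ∅, B = {1}; then 1 ∈ B but 1 ∉ B ∩ (A ∖ D).

(⊇) Let x ∈ B ∩ (A ∖ D). Then x ∈ A ∩ B and x ∉ D, from which x ∈ B.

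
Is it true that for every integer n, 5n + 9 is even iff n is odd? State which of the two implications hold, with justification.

Forward direction. Suppose 5n + 9 is even. Since 5 is odd, 5n and n have the same parity, so 5n + 9 ≡ n + 9 (mod 2). As 9 is odd, 5n + 9 is even exactly when n is odd. Thus n is odd.

Converse. Suppose n is odd; write n = 2j + 1. Then 5n + 9 = 5·(2j + 1) + 9 = 2·5j + 14, which is even.

Both directions hold.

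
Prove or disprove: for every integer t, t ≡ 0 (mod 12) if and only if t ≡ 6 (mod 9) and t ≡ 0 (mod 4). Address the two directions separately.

Not equivalent: only (⇐) holds.

Forward direction. This fails: t = 0 gives 0 ≡ 0 (mod 12) but 0 ≡ 0 (mod 9), so the conjunction on the right does not hold.

Converse. If t ≡ 6 (mod 9) and t ≡ 0 (mod 4), then by the Chinese remainder theorem t ≡ 24 (mod 36). Since 24 ≡ 0 (mod 12) and 12 ∣ 36, we get t ≡ 0 (mod 12).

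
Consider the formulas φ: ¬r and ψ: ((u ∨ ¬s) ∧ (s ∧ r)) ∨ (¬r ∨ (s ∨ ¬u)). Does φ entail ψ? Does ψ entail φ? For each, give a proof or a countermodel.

(⟹) Assume the antecedent. If s is true, the consequent reduces to true regardless of the other variables. If s is false, the antecedent forces (s = F, u = F, r = F) or (s = F, u = T, r = F), and the consequent holds there. Either way the consequent holds.

(⟸) This fails. Under s = F, u = F, r = T, the left side is false but the right side is true.

Not equivalent: only (⇒) holds.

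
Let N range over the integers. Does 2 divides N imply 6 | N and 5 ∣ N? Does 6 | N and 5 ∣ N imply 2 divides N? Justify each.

Forward direction. This fails: take N = 2. Certainly 2 ∣ 2, but 6 ∤ 2.

Converse. Suppose 6 ∣ N and 5 ∣ N. Any common multiple of 6 and 5 is a multiple of their lcm; here gcd(6, 5) = 1, so lcm(6, 5) = 6·5 = 30, so 30 ∣ N. Since 2 ∣ 30, it follows that 2 ∣ N.

Only the reverse direction holds.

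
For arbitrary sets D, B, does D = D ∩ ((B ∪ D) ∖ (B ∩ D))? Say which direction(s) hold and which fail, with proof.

Only the reverse inclusion holds.

(⊆) This inclusion fails. Take D = {1}, B = {1}; then 1 ∈ D but 1 ∉ D ∩ ((B ∪ D) ∖ (B ∩ D)).

(⊇) Let x ∈ D ∩ ((B ∪ D) ∖ (B ∩ D)). Then x ∈ D and x ∉ B, from which x ∈ D.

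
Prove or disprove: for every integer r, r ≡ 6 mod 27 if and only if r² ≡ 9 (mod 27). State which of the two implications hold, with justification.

Not equivalent: only (⇒) holds.

(⟸) This fails: take r = 3. Then 3² = 9 ≡ 9 (mod 27), yet 3 ≡ 3 (mod 27), not 6.

(⟹) Suppose r ≡ 6 mod 27. Write r = 27j + 6. Then (27j + 6)² = 729j² + 324j + 36 = 27(27j² + 12j + 1) + 9, so r² ≡ 9 (mod 27).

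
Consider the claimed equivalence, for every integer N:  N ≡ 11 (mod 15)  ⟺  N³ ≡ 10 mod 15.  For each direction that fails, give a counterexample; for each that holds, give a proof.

[⇒] This fails: take N = 11. Then 11 ≡ 11 (mod 15), but 11³ = 1331 ≡ 11 (mod 15), not 10.

[⇐] This fails: take N = 10. Then 10³ = 1000 ≡ 10 (mod 15), yet 10 ≡ 10 (mod 15), not 11.

Both directions fail.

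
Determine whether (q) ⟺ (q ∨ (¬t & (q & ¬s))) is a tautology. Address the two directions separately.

[⇒] Assume the antecedent. If s is true, the antecedent forces (s = T, q = T, t = F) or (s = T, q = T, t = T), and q ∨ (¬t & (q & ¬s)) holds there. If s is false, the antecedent forces (s = F, q = T, t = F) or (s = F, q = T, t = T), and q ∨ (¬t & (q & ¬s)) holds there. Either way q ∨ (¬t & (q & ¬s)) holds.

[⇐] Assume the antecedent. If s is true, the antecedent forces (s = T, q = T, t = F) or (s = T, q = T, t = T), and q holds there. If s is false, the antecedent forces (s = F, q = T, t = F) or (s = F, q = T, t = T), and q holds there. Either way q holds.

The biconditional holds.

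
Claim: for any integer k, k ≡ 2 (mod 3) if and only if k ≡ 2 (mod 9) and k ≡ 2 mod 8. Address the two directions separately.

(⇒) fails; (⇐) holds.

(⟹) This fails: k = 5 gives 5 ≡ 2 (mod 3) but 5 ≡ 5 (mod 9), so the conjunction on the right does not hold.

(⟸) Conversely, if k ≡ 2 (mod 9) and k ≡ 2 (mod 8), then by the Chinese remainder theorem k ≡ 2 (mod 72). Since 2 ≡ 2 (mod 3) and 3 ∣ 72, we get k ≡ 2 (mod 3).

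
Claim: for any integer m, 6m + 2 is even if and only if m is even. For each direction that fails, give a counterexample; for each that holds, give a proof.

Not equivalent: only (⇐) holds.

(⇒) This fails: take m = 5. Then 6m + 2 = 32, which is even, yet m = 5 is odd, not even.

(⇐) Suppose m is even. Since 6 is even, 6m is even for every m, so 6m + 2 has the same parity as 2, which is even. Hence 6m + 2 is even.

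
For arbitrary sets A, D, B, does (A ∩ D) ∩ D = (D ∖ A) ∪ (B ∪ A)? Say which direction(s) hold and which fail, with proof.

(⊆) holds; (⊇) fails.

Reverse inclusion. This inclusion fails. Take A = {1}, D = ∅, B = ∅; then 1 ∈ (D ∖ A) ∪ (B ∪ A) but 1 ∉ (A ∩ D) ∩ D.

Forward inclusion. Let x ∈ (A ∩ D) ∩ D. Then either x ∈ A ∩ D and x ∉ B; or x ∈ A ∩ D ∩ B. In each case x ∈ (D ∖ A) ∪ (B ∪ A), so (A ∩ D) ∩ D ⊆ (D ∖ A) ∪ (B ∪ A).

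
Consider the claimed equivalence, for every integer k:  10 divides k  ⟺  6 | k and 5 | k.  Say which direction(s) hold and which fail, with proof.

Only the reverse direction holds.

[⇒] This fails: take k = 10. Certainly 10 ∣ 10, but 6 ∤ 10.

[⇐] Suppose 6 ∣ k and 5 ∣ k. Any common multiple of 6 and 5 is a multiple of their lcm; here gcd(6, 5) = 1, so lcm(6, 5) = 6·5 = 30, so 30 ∣ k. Since 10 ∣ 30, it follows that 10 ∣ k.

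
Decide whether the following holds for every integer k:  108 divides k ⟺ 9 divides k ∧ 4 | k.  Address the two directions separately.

The forward direction holds; the converse fails.

Converse. This fails: take k = 36. Both 9 ∣ 36 and 4 ∣ 36, yet 36 is not a multiple of 108 (since 36 = 0·108 + 36), so 108 ∤ 36.

Forward direction. If 108 ∣ k, write k = 108q. Since 108 = 12·9, k = 9·(12q), so 9 ∣ k; and since 108 = 27·4, k = 4·(27q), so 4 ∣ k.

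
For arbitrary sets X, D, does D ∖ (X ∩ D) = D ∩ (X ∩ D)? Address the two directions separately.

Neither inclusion holds.

Forward inclusion. This inclusion fails. Take X = ∅, D = {1}; then 1 ∈ D ∖ (X ∩ D) but 1 ∉ D ∩ (X ∩ D).

Reverse inclusion. This inclusion fails. Take X = {1}, D = {1}; then 1 ∈ D ∩ (X ∩ D) but 1 ∉ D ∖ (X ∩ D).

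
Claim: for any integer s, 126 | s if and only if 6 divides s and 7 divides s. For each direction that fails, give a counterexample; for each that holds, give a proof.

Only the forward direction holds.

(←) This fails: take s = 42. Both 6 ∣ 42 and 7 ∣ 42, yet 42 is not a multiple of 126 (since 42 = 0·126 + 42), so 126 ∤ 42.

(→) If 126 ∣ s, write s = 126q. Since 126 = 21·6, s = 6·(21q), so 6 ∣ s; and since 126 = 18·7, s = 7·(18q), so 7 ∣ s.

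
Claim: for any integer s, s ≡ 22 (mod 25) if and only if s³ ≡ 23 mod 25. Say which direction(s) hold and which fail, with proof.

[⇒] Suppose s ≡ 22 (mod 25). Write s = 25j + 22. Then (25j + 22)³ = 15625j³ + 41250j² + 36300j + 10648 = 25(625j³ + 1650j² + 1452j + 425) + 23, so s³ ≡ 23 (mod 25).

[⇐] Conversely, suppose s³ ≡ 23 (mod 25). The only residue r in {0, …, 24} with r³ ≡ 23 (mod 25) is r = 22, so s ≡ 22 (mod 25).

Equivalent; both directions hold.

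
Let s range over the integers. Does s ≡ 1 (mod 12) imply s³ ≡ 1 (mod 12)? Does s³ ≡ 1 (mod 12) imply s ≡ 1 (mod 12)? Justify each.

Both directions hold; the statement is true.

Converse. For the converse, argue contrapositively. If s ≢ 1 (mod 12), then s is congruent to one of 0, 2, 3, 4, 5, 6, 7, 8, 9, 10, 11 modulo 12, and these give s³ ≡ 0, 8, 3, 4, 5, 0, 7, 8, 9, 4, 11 respectively — never 1.

Forward direction. Suppose s ≡ 1 (mod 12). Write s = 12j + 1. Then (12j + 1)³ = 1728j³ + 432j² + 36j + 1 = 12(144j³ + 36j² + 3j) + 1, so s³ ≡ 1 (mod 12).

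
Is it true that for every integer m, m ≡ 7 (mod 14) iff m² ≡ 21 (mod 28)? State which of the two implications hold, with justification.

Both directions hold.

(⟹) Suppose m ≡ 7 (mod 14). Working modulo 28, m ∈ {7, 21}; for each such r, r² ≡ 21 (mod 28).

(⟸) Conversely, the residues r modulo 28 with r² ≡ 21 (mod 28) are exactly {7, 21}, and each is ≡ 7 (mod 14).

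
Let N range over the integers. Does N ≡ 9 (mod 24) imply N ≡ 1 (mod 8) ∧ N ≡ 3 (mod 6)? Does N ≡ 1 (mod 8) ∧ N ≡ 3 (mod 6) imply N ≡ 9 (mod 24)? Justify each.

[⇒] Suppose N ≡ 9 (mod 24); write N = 24j + 9. Since 8 ∣ 24, reducing mod 8 gives N ≡ 9 ≡ 1 (mod 8); since 6 ∣ 24, reducing mod 6 gives N ≡ 9 ≡ 3 (mod 6).

[⇐] Conversely, if N ≡ 1 (mod 8) and N ≡ 3 (mod 6), then by the Chinese remainder theorem N ≡ 9 (mod 24). This is exactly N ≡ 9 (mod 24).

Equivalent; both directions hold.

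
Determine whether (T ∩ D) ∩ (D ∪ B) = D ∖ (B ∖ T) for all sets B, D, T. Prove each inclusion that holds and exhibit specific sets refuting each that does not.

Forward inclusion. Let x ∈ (T ∩ D) ∩ (D ∪ B). Then either x ∈ D ∩ T and x ∉ B; or x ∈ B ∩ D ∩ T. In each case x ∈ D ∖ (B ∖ T), so (T ∩ D) ∩ (D ∪ B) ⊆ D ∖ (B ∖ T).

Reverse inclusion. This inclusion fails. Take B = ∅, D = {1}, T = ∅; then 1 ∈ D ∖ (B ∖ T) but 1 ∉ (T ∩ D) ∩ (D ∪ B).

Only the forward inclusion holds.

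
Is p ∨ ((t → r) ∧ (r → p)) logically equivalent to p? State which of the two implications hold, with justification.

Only the converse holds.

[⇒] This fails. Under r = F, t = F, p = F, the left side is true but the right side is false.

[⇐] Assume the antecedent. If r is true, the antecedent forces (r = T, t = F, p = T) or (r = T, t = T, p = T), and p ∨ ((t → r) ∧ (r → p)) holds there. If r is false, the antecedent forces (r = F, t = F, p = T) or (r = F, t = T, p = T), and p ∨ ((t → r) ∧ (r → p)) holds there. Either way p ∨ ((t → r) ∧ (r → p)) holds.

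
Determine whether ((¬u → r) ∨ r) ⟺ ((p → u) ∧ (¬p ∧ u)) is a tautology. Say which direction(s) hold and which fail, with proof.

Only the reverse direction holds.

(⟹) This fails. Under u = T, p = T, r = F, the left side is true but the right side is false.

(⟸) Assume the antecedent. If u is true, (¬u → r) ∨ r reduces to true regardless of the other variables. If u is false, the antecedent cannot hold. Either way (¬u → r) ∨ r holds.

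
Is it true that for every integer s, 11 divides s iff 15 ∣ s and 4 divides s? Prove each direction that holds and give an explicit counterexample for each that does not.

[⇒] This fails: take s = 11. Certainly 11 ∣ 11, but 15 ∤ 11.

[⇐] This fails: take s = 60. Both 15 ∣ 60 and 4 ∣ 60, yet 60 is not a multiple of 11 (since 60 = 5·11 + 5), so 11 ∤ 60.

Neither direction holds.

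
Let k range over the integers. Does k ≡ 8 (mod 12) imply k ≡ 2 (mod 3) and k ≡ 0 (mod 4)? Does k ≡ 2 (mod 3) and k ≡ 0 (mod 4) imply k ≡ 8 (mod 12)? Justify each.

Forward direction. Suppose k ≡ 8 (mod 12); write k = 12j + 8. Since 3 ∣ 12, reducing mod 3 gives k ≡ 8 ≡ 2 (mod 3); since 4 ∣ 12, reducing mod 4 gives k ≡ 8 ≡ 0 (mod 4).

Converse. If k ≡ 2 (mod 3) and k ≡ 0 (mod 4), then by the Chinese remainder theorem k ≡ 8 (mod 12). This is exactly k ≡ 8 (mod 12).

Both implications hold.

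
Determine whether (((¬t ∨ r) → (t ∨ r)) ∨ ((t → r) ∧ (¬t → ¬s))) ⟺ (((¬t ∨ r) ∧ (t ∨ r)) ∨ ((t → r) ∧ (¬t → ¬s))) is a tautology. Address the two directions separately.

The forward direction fails; the converse holds.

(→) This fails. Under t = T, s = F, r = F, the left side is true but the right side is false.

(←) Assume the antecedent. If s is true, the antecedent forces (t = F, s = T, r = T) or (t = T, s = T, r = T), and the consequent holds there. If s is false, the consequent reduces to true regardless of the other variables. Either way the consequent holds.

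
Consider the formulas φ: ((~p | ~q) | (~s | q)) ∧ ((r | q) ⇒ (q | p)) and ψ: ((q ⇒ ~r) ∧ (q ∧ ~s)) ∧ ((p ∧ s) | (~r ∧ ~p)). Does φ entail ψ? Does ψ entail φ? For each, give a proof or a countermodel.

(⇒) This fails. Under s = F, p = F, q = F, r = F, the left side is true but the right side is false.

(⇐) Assume the antecedent. If s is true, the antecedent cannot hold. If s is false, the antecedent forces (s = F, p = F, q = T, r = F), and the consequent holds there. Either way the consequent holds.

(⇒) fails; (⇐) holds.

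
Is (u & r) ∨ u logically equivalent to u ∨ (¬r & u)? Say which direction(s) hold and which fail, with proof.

Both implications hold.

(⇒) Assume the antecedent. If r is true, the antecedent forces (r = T, u = T), and u ∨ (¬r & u) holds there. If r is false, the antecedent forces (r = F, u = T), and u ∨ (¬r & u) holds there. Either way u ∨ (¬r & u) holds.

(⇐) Assume the antecedent. If r is true, the antecedent forces (r = T, u = T), and (u & r) ∨ u holds there. If r is false, the antecedent forces (r = F, u = T), and (u & r) ∨ u holds there. Either way (u & r) ∨ u holds.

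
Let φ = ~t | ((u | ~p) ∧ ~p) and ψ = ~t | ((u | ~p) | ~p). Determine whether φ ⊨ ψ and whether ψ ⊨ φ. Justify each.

Not equivalent: only (⇒) holds.

(→) Assume the antecedent. If p is true, the antecedent forces (p = T, u = F, t = F) or (p = T, u = T, t = F), and ~t | ((u | ~p) | ~p) holds there. If p is false, ~t | ((u | ~p) | ~p) reduces to true regardless of the other variables. Either way ~t | ((u | ~p) | ~p) holds.

(←) This fails. Under p = T, u = T, t = T, the left side is false but the right side is true.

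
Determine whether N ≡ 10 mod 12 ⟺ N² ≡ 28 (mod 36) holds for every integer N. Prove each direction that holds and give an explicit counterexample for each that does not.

[⇒] This fails: take N = 22. Then 22 ≡ 10 (mod 12), but 22² = 484 ≡ 16 (mod 36), not 28.

[⇐] This fails: take N = 8. Then 8² = 64 ≡ 28 (mod 36), yet 8 ≡ 8 (mod 12), not 10.

Neither direction holds.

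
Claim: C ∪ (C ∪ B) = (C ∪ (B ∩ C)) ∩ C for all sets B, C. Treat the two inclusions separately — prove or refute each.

Only the reverse inclusion holds.

(⟹) This inclusion fails. Take B = {1}, C = ∅; then 1 ∈ C ∪ (C ∪ B) but 1 ∉ (C ∪ (B ∩ C)) ∩ C.

(⟸) Let x ∈ (C ∪ (B ∩ C)) ∩ C. Then either x ∈ C and x ∉ B; or x ∈ B ∩ C. In each case x ∈ C ∪ (C ∪ B), so (C ∪ (B ∩ C)) ∩ C ⊆ C ∪ (C ∪ B).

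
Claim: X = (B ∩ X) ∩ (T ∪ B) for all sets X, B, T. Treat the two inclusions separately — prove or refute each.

(⊆) fails; (⊇) holds.

(⊆) This inclusion fails. Take X = {1}, B = ∅, T = ∅; then 1 ∈ X but 1 ∉ (B ∩ X) ∩ (T ∪ B).

(⊇) Let x ∈ (B ∩ X) ∩ (T ∪ B). Then either x ∈ X ∩ B and x ∉ T; or x ∈ X ∩ B ∩ T. In each case x ∈ X, so (B ∩ X) ∩ (T ∪ B) ⊆ X.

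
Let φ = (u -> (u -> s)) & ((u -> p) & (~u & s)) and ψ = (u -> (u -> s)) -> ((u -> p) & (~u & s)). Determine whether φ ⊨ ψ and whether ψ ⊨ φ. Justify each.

The forward direction holds; the converse fails.

(→) Assume the antecedent. If s is true, the antecedent forces (s = T, u = F, p = F) or (s = T, u = F, p = T), and the consequent holds there. If s is false, the antecedent cannot hold. Either way the consequent holds.

(←) This fails. Under s = F, u = T, p = F, the left side is false but the right side is true.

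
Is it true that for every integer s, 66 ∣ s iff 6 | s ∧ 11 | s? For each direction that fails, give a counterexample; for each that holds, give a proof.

Both directions hold; the statement is true.

(⟸) Suppose 6 ∣ s and 11 ∣ s. Any common multiple of 6 and 11 is a multiple of their lcm; here gcd(6, 11) = 1, so lcm(6, 11) = 6·11 = 66, so 66 ∣ s.

(⟹) If 66 ∣ s, write s = 66q. Since 66 = 11·6, s = 6·(11q), so 6 ∣ s; and since 66 = 6·11, s = 11·(6q), so 11 ∣ s.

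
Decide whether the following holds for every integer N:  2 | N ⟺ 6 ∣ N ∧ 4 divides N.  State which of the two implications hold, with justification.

(⇒) fails; (⇐) holds.

(⟸) Suppose 6 ∣ N and 4 ∣ N. Any common multiple of 6 and 4 is a multiple of their lcm; here lcm(6, 4) = 6·4/gcd(6, 4) = 24/2 = 12, so 12 ∣ N. Since 2 ∣ 12, it follows that 2 ∣ N.

(⟹) This fails: take N = 2. Certainly 2 ∣ 2, but 6 ∤ 2.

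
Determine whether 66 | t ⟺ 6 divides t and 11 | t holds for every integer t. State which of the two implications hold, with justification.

Forward direction. If 66 ∣ t, write t = 66q. Since 66 = 11·6, t = 6·(11q), so 6 ∣ t; and since 66 = 6·11, t = 11·(6q), so 11 ∣ t.

Converse. Suppose 6 ∣ t and 11 ∣ t. Any common multiple of 6 and 11 is a multiple of their lcm; here gcd(6, 11) = 1, so lcm(6, 11) = 6·11 = 66, so 66 ∣ t.

Both implications hold.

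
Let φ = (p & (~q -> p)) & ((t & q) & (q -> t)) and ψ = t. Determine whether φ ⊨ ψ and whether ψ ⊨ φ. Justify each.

The forward direction holds; the converse fails.

Forward direction. Assume the antecedent. If q is true, the antecedent forces (q = T, t = T, p = T), and t holds there. If q is false, the antecedent cannot hold. Either way t holds.

Converse. This fails. Under q = F, t = T, p = F, the left side is false but the right side is true.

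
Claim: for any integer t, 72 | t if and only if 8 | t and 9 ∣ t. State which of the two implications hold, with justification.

[⇒] If 72 ∣ t, write t = 72q. Since 72 = 9·8, t = 8·(9q), so 8 ∣ t; and since 72 = 8·9, t = 9·(8q), so 9 ∣ t.

[⇐] Suppose 8 ∣ t and 9 ∣ t. Any common multiple of 8 and 9 is a multiple of their lcm; here gcd(8, 9) = 1, so lcm(8, 9) = 8·9 = 72, so 72 ∣ t.

Both directions hold.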